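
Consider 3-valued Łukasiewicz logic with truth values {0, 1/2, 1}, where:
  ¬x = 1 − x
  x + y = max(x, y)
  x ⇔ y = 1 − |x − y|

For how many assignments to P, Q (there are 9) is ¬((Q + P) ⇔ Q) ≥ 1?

1

P = 0, Q = 0 ↦ 0  <
P = 0, Q = 1/2 ↦ 0  <
P = 0, Q = 1 ↦ 0  <
P = 1/2, Q = 0 ↦ 1/2  <
P = 1/2, Q = 1/2 ↦ 0  <
P = 1/2, Q = 1 ↦ 0  <
P = 1, Q = 0 ↦ 1  ≥
P = 1, Q = 1/2 ↦ 1/2  <
P = 1, Q = 1 ↦ 0  <
So 1 of the 9 assignments meets the threshold.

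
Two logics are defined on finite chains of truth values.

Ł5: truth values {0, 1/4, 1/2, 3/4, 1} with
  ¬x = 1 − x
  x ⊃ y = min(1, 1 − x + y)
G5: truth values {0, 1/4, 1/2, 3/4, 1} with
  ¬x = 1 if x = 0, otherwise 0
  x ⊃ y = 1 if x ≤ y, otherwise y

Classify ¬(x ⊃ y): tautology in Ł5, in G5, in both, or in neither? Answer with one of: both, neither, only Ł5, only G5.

In Ł5: at x = 0, y = 0 the value is 0 — not a tautology.
In G5: at x = 0, y = 0 the value is 0 — not a tautology.

neither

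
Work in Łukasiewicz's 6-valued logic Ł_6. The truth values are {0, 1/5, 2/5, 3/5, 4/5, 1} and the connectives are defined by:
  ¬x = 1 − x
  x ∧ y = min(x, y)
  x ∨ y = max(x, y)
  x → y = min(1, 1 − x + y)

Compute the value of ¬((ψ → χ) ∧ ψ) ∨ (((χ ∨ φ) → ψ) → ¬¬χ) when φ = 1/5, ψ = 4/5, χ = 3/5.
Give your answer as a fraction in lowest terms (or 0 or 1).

ψ → χ = 4/5 → 3/5 = 4/5
(ψ → χ) ∧ ψ = 4/5 ∧ 4/5 = 4/5
¬((ψ → χ) ∧ ψ) = ¬4/5 = 1/5
χ ∨ φ = 3/5 ∨ 1/5 = 3/5
(χ ∨ φ) → ψ = 3/5 → 4/5 = 1
¬χ = ¬3/5 = 2/5
¬¬χ = ¬2/5 = 3/5
((χ ∨ φ) → ψ) → ¬¬χ = 1 → 3/5 = 3/5
¬((ψ → χ) ∧ ψ) ∨ (((χ ∨ φ) → ψ) → ¬¬χ) = 1/5 ∨ 3/5 = 3/5

3/5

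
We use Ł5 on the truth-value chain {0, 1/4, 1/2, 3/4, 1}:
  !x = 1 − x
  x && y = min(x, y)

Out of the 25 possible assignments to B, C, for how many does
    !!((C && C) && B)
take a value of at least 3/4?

value 1: 1 assignment (counts)
value 3/4: 3 assignments (counts)
value 1/2: 5 assignments
value 1/4: 7 assignments
value 0: 9 assignments
So 4 of the 25 assignments meet the threshold.

4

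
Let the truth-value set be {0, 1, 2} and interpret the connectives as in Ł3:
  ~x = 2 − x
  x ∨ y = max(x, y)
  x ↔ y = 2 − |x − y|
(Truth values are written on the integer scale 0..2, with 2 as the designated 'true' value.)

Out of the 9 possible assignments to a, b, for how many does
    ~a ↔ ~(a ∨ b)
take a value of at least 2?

a = 0, b = 0 ↦ 2  ≥
a = 0, b = 1 ↦ 1  <
a = 0, b = 2 ↦ 0  <
a = 1, b = 0 ↦ 2  ≥
a = 1, b = 1 ↦ 2  ≥
a = 1, b = 2 ↦ 1  <
a = 2, b = 0 ↦ 2  ≥
a = 2, b = 1 ↦ 2  ≥
a = 2, b = 2 ↦ 2  ≥
So 6 of the 9 assignments meet the threshold.

6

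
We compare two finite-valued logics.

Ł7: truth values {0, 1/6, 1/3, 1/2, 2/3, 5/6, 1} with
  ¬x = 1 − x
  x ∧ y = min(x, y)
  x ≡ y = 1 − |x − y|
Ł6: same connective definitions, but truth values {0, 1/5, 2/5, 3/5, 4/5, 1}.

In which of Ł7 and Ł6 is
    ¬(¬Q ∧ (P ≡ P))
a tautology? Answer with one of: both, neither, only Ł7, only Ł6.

neither

In Ł7: at P = 0, Q = 0 the value is 0 — not a tautology.
In Ł6: at P = 0, Q = 0 the value is 0 — not a tautology.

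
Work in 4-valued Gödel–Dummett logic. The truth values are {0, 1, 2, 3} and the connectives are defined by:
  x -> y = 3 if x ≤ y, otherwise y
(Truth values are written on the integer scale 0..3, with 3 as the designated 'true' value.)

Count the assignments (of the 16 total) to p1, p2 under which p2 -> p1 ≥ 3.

10

p1 = 0, p2 = 0 ↦ 3  ≥
p1 = 0, p2 = 1 ↦ 0  <
p1 = 0, p2 = 2 ↦ 0  <
p1 = 0, p2 = 3 ↦ 0  <
p1 = 1, p2 = 0 ↦ 3  ≥
p1 = 1, p2 = 1 ↦ 3  ≥
p1 = 1, p2 = 2 ↦ 1  <
p1 = 1, p2 = 3 ↦ 1  <
p1 = 2, p2 = 0 ↦ 3  ≥
p1 = 2, p2 = 1 ↦ 3  ≥
p1 = 2, p2 = 2 ↦ 3  ≥
p1 = 2, p2 = 3 ↦ 2  <
p1 = 3, p2 = 0 ↦ 3  ≥
p1 = 3, p2 = 1 ↦ 3  ≥
p1 = 3, p2 = 2 ↦ 3  ≥
p1 = 3, p2 = 3 ↦ 3  ≥
So 10 of the 16 assignments meet the threshold.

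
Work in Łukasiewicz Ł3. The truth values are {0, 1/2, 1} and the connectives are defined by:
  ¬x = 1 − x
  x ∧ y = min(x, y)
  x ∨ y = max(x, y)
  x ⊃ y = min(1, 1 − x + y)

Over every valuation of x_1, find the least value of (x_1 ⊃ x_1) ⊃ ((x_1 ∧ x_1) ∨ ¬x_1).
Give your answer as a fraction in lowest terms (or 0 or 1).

1/2

Take x_1 = 1/2:
x_1 ⊃ x_1 = 1/2 ⊃ 1/2 = 1
x_1 ∧ x_1 = 1/2 ∧ 1/2 = 1/2
¬x_1 = ¬1/2 = 1/2
(x_1 ∧ x_1) ∨ ¬x_1 = 1/2 ∨ 1/2 = 1/2
(x_1 ⊃ x_1) ⊃ ((x_1 ∧ x_1) ∨ ¬x_1) = 1 ⊃ 1/2 = 1/2
No assignment yields a value below 1/2, so this is the minimum.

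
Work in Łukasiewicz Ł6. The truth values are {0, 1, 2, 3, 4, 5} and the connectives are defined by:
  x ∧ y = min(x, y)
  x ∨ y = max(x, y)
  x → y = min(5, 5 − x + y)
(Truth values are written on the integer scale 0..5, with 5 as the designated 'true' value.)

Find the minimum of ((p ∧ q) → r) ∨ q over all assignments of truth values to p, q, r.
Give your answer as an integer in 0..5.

3

Take p = 2, q = 2, r = 0:
p ∧ q = 2 ∧ 2 = 2
(p ∧ q) → r = 2 → 0 = 3
((p ∧ q) → r) ∨ q = 3 ∨ 2 = 3
No assignment yields a value below 3, so this is the minimum.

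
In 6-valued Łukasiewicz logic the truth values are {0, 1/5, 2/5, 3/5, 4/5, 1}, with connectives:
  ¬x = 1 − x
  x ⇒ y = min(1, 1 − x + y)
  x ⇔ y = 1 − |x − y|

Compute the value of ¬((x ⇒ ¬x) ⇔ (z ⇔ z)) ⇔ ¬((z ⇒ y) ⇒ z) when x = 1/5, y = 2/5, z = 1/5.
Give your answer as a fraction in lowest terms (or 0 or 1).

¬x = ¬1/5 = 4/5
x ⇒ ¬x = 1/5 ⇒ 4/5 = 1
z ⇔ z = 1/5 ⇔ 1/5 = 1
(x ⇒ ¬x) ⇔ (z ⇔ z) = 1 ⇔ 1 = 1
¬((x ⇒ ¬x) ⇔ (z ⇔ z)) = ¬1 = 0
z ⇒ y = 1/5 ⇒ 2/5 = 1
(z ⇒ y) ⇒ z = 1 ⇒ 1/5 = 1/5
¬((z ⇒ y) ⇒ z) = ¬1/5 = 4/5
¬((x ⇒ ¬x) ⇔ (z ⇔ z)) ⇔ ¬((z ⇒ y) ⇒ z) = 0 ⇔ 4/5 = 1/5

1/5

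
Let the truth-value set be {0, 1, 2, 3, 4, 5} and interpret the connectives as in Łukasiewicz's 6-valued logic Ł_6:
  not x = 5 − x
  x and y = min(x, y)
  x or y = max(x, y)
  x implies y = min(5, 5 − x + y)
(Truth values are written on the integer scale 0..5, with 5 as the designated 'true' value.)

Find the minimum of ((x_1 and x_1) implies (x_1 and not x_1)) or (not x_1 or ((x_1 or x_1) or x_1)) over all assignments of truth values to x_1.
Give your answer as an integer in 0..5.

4

Take x_1 = 3:
x_1 and x_1 = 3 and 3 = 3
not x_1 = not 3 = 2
x_1 and not x_1 = 3 and 2 = 2
(x_1 and x_1) implies (x_1 and not x_1) = 3 implies 2 = 4
not x_1 = not 3 = 2
x_1 or x_1 = 3 or 3 = 3
(x_1 or x_1) or x_1 = 3 or 3 = 3
not x_1 or ((x_1 or x_1) or x_1) = 2 or 3 = 3
((x_1 and x_1) implies (x_1 and not x_1)) or (not x_1 or ((x_1 or x_1) or x_1)) = 4 or 3 = 4
No assignment yields a value below 4, so this is the minimum.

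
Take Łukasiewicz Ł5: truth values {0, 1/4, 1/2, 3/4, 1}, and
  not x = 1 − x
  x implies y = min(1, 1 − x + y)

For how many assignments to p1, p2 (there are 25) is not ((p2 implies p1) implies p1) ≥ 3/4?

value 1: 1 assignment (counts)
value 3/4: 3 assignments (counts)
value 1/2: 5 assignments
value 1/4: 7 assignments
value 0: 9 assignments
So 4 of the 25 assignments meet the threshold.

4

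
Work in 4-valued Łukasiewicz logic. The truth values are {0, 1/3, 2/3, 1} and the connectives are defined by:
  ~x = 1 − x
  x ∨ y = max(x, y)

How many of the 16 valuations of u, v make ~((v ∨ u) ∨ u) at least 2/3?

u = 0, v = 0 ↦ 1  ≥
u = 0, v = 1/3 ↦ 2/3  ≥
u = 0, v = 2/3 ↦ 1/3  <
u = 0, v = 1 ↦ 0  <
u = 1/3, v = 0 ↦ 2/3  ≥
u = 1/3, v = 1/3 ↦ 2/3  ≥
u = 1/3, v = 2/3 ↦ 1/3  <
u = 1/3, v = 1 ↦ 0  <
u = 2/3, v = 0 ↦ 1/3  <
u = 2/3, v = 1/3 ↦ 1/3  <
u = 2/3, v = 2/3 ↦ 1/3  <
u = 2/3, v = 1 ↦ 0  <
u = 1, v = 0 ↦ 0  <
u = 1, v = 1/3 ↦ 0  <
u = 1, v = 2/3 ↦ 0  <
u = 1, v = 1 ↦ 0  <
So 4 of the 16 assignments meet the threshold.

4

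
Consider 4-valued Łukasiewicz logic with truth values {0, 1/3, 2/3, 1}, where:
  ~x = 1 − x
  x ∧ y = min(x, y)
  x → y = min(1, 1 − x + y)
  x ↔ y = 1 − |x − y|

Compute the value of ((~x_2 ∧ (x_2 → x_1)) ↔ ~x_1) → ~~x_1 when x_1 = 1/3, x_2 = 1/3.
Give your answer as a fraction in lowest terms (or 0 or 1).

1/3

~x_2 = ~1/3 = 2/3
x_2 → x_1 = 1/3 → 1/3 = 1
~x_2 ∧ (x_2 → x_1) = 2/3 ∧ 1 = 2/3
~x_1 = ~1/3 = 2/3
(~x_2 ∧ (x_2 → x_1)) ↔ ~x_1 = 2/3 ↔ 2/3 = 1
~x_1 = ~1/3 = 2/3
~~x_1 = ~2/3 = 1/3
((~x_2 ∧ (x_2 → x_1)) ↔ ~x_1) → ~~x_1 = 1 → 1/3 = 1/3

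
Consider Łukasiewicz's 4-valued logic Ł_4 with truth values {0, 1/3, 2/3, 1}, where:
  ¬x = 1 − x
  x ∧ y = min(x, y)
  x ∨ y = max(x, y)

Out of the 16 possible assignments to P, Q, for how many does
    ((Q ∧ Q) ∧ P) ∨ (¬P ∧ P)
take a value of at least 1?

P = 0, Q = 0 ↦ 0  <
P = 0, Q = 1/3 ↦ 0  <
P = 0, Q = 2/3 ↦ 0  <
P = 0, Q = 1 ↦ 0  <
P = 1/3, Q = 0 ↦ 1/3  <
P = 1/3, Q = 1/3 ↦ 1/3  <
P = 1/3, Q = 2/3 ↦ 1/3  <
P = 1/3, Q = 1 ↦ 1/3  <
P = 2/3, Q = 0 ↦ 1/3  <
P = 2/3, Q = 1/3 ↦ 1/3  <
P = 2/3, Q = 2/3 ↦ 2/3  <
P = 2/3, Q = 1 ↦ 2/3  <
P = 1, Q = 0 ↦ 0  <
P = 1, Q = 1/3 ↦ 1/3  <
P = 1, Q = 2/3 ↦ 2/3  <
P = 1, Q = 1 ↦ 1  ≥
So 1 of the 16 assignments meets the threshold.

1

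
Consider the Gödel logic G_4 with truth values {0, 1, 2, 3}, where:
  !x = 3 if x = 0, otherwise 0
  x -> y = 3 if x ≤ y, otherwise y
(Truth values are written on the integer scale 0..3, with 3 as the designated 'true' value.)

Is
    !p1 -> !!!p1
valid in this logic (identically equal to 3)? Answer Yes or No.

Yes

p1 = 0 ↦ 3
p1 = 1 ↦ 3
p1 = 2 ↦ 3
p1 = 3 ↦ 3
Every assignment gives a value ≥ 3.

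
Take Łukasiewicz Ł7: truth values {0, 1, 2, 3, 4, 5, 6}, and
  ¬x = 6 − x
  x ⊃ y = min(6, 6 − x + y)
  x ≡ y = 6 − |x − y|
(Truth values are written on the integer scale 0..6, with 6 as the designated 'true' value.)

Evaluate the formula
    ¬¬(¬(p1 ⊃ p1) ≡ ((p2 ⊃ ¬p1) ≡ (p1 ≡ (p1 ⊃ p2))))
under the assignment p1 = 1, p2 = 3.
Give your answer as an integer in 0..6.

5

p1 ⊃ p1 = 1 ⊃ 1 = 6
¬(p1 ⊃ p1) = ¬6 = 0
¬p1 = ¬1 = 5
p2 ⊃ ¬p1 = 3 ⊃ 5 = 6
p1 ⊃ p2 = 1 ⊃ 3 = 6
p1 ≡ (p1 ⊃ p2) = 1 ≡ 6 = 1
(p2 ⊃ ¬p1) ≡ (p1 ≡ (p1 ⊃ p2)) = 6 ≡ 1 = 1
¬(p1 ⊃ p1) ≡ ((p2 ⊃ ¬p1) ≡ (p1 ≡ (p1 ⊃ p2))) = 0 ≡ 1 = 5
¬(¬(p1 ⊃ p1) ≡ ((p2 ⊃ ¬p1) ≡ (p1 ≡ (p1 ⊃ p2)))) = ¬5 = 1
¬¬(¬(p1 ⊃ p1) ≡ ((p2 ⊃ ¬p1) ≡ (p1 ≡ (p1 ⊃ p2)))) = ¬1 = 5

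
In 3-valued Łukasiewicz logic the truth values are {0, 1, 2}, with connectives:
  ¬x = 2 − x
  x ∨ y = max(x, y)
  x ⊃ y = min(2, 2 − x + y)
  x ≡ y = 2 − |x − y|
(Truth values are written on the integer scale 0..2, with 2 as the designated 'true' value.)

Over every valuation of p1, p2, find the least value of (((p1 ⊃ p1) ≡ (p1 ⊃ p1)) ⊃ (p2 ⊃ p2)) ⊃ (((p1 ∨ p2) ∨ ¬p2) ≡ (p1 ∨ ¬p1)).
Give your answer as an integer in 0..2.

1

Take p1 = 0, p2 = 1:
p1 ⊃ p1 = 0 ⊃ 0 = 2
p1 ⊃ p1 = 0 ⊃ 0 = 2
(p1 ⊃ p1) ≡ (p1 ⊃ p1) = 2 ≡ 2 = 2
p2 ⊃ p2 = 1 ⊃ 1 = 2
((p1 ⊃ p1) ≡ (p1 ⊃ p1)) ⊃ (p2 ⊃ p2) = 2 ⊃ 2 = 2
p1 ∨ p2 = 0 ∨ 1 = 1
¬p2 = ¬1 = 1
(p1 ∨ p2) ∨ ¬p2 = 1 ∨ 1 = 1
¬p1 = ¬0 = 2
p1 ∨ ¬p1 = 0 ∨ 2 = 2
((p1 ∨ p2) ∨ ¬p2) ≡ (p1 ∨ ¬p1) = 1 ≡ 2 = 1
(((p1 ⊃ p1) ≡ (p1 ⊃ p1)) ⊃ (p2 ⊃ p2)) ⊃ (((p1 ∨ p2) ∨ ¬p2) ≡ (p1 ∨ ¬p1)) = 2 ⊃ 1 = 1
No assignment yields a value below 1, so this is the minimum.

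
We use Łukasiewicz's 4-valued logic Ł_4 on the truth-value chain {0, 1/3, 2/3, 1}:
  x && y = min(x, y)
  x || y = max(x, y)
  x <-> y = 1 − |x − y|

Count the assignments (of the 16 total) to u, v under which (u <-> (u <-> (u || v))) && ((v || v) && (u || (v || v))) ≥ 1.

4

u = 0, v = 0 ↦ 0  <
u = 0, v = 1/3 ↦ 1/3  <
u = 0, v = 2/3 ↦ 2/3  <
u = 0, v = 1 ↦ 1  ≥
u = 1/3, v = 0 ↦ 0  <
u = 1/3, v = 1/3 ↦ 1/3  <
u = 1/3, v = 2/3 ↦ 2/3  <
u = 1/3, v = 1 ↦ 1  ≥
u = 2/3, v = 0 ↦ 0  <
u = 2/3, v = 1/3 ↦ 1/3  <
u = 2/3, v = 2/3 ↦ 2/3  <
u = 2/3, v = 1 ↦ 1  ≥
u = 1, v = 0 ↦ 0  <
u = 1, v = 1/3 ↦ 1/3  <
u = 1, v = 2/3 ↦ 2/3  <
u = 1, v = 1 ↦ 1  ≥
So 4 of the 16 assignments meet the threshold.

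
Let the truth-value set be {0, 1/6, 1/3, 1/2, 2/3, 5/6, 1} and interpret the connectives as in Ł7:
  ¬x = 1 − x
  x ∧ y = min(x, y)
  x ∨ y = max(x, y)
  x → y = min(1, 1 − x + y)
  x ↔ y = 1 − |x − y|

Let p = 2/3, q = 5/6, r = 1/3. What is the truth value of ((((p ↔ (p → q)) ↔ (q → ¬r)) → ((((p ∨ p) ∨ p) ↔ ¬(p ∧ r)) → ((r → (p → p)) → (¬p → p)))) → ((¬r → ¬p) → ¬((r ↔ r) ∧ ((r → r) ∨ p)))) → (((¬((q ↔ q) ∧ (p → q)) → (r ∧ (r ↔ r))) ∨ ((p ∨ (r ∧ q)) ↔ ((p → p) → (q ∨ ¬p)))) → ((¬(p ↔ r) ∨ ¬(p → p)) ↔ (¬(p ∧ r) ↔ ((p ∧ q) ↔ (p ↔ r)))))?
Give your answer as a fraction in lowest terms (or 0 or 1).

1

p → q = 2/3 → 5/6 = 1
p ↔ (p → q) = 2/3 ↔ 1 = 2/3
¬r = ¬1/3 = 2/3
q → ¬r = 5/6 → 2/3 = 5/6
(p ↔ (p → q)) ↔ (q → ¬r) = 2/3 ↔ 5/6 = 5/6
p ∨ p = 2/3 ∨ 2/3 = 2/3
(p ∨ p) ∨ p = 2/3 ∨ 2/3 = 2/3
p ∧ r = 2/3 ∧ 1/3 = 1/3
¬(p ∧ r) = ¬1/3 = 2/3
((p ∨ p) ∨ p) ↔ ¬(p ∧ r) = 2/3 ↔ 2/3 = 1
p → p = 2/3 → 2/3 = 1
r → (p → p) = 1/3 → 1 = 1
¬p = ¬2/3 = 1/3
¬p → p = 1/3 → 2/3 = 1
(r → (p → p)) → (¬p → p) = 1 → 1 = 1
(((p ∨ p) ∨ p) ↔ ¬(p ∧ r)) → ((r → (p → p)) → (¬p → p)) = 1 → 1 = 1
((p ↔ (p → q)) ↔ (q → ¬r)) → ((((p ∨ p) ∨ p) ↔ ¬(p ∧ r)) → ((r → (p → p)) → (¬p → p))) = 5/6 → 1 = 1
¬r = ¬1/3 = 2/3
¬p = ¬2/3 = 1/3
¬r → ¬p = 2/3 → 1/3 = 2/3
r ↔ r = 1/3 ↔ 1/3 = 1
r → r = 1/3 → 1/3 = 1
(r → r) ∨ p = 1 ∨ 2/3 = 1
(r ↔ r) ∧ ((r → r) ∨ p) = 1 ∧ 1 = 1
¬((r ↔ r) ∧ ((r → r) ∨ p)) = ¬1 = 0
(¬r → ¬p) → ¬((r ↔ r) ∧ ((r → r) ∨ p)) = 2/3 → 0 = 1/3
(((p ↔ (p → q)) ↔ (q → ¬r)) → ((((p ∨ p) ∨ p) ↔ ¬(p ∧ r)) → ((r → (p → p)) → (¬p → p)))) → ((¬r → ¬p) → ¬((r ↔ r) ∧ ((r → r) ∨ p))) = 1 → 1/3 = 1/3
q ↔ q = 5/6 ↔ 5/6 = 1
p → q = 2/3 → 5/6 = 1
(q ↔ q) ∧ (p → q) = 1 ∧ 1 = 1
¬((q ↔ q) ∧ (p → q)) = ¬1 = 0
r ↔ r = 1/3 ↔ 1/3 = 1
r ∧ (r ↔ r) = 1/3 ∧ 1 = 1/3
¬((q ↔ q) ∧ (p → q)) → (r ∧ (r ↔ r)) = 0 → 1/3 = 1
r ∧ q = 1/3 ∧ 5/6 = 1/3
p ∨ (r ∧ q) = 2/3 ∨ 1/3 = 2/3
p → p = 2/3 → 2/3 = 1
¬p = ¬2/3 = 1/3
q ∨ ¬p = 5/6 ∨ 1/3 = 5/6
(p → p) → (q ∨ ¬p) = 1 → 5/6 = 5/6
(p ∨ (r ∧ q)) ↔ ((p → p) → (q ∨ ¬p)) = 2/3 ↔ 5/6 = 5/6
(¬((q ↔ q) ∧ (p → q)) → (r ∧ (r ↔ r))) ∨ ((p ∨ (r ∧ q)) ↔ ((p → p) → (q ∨ ¬p))) = 1 ∨ 5/6 = 1
p ↔ r = 2/3 ↔ 1/3 = 2/3
¬(p ↔ r) = ¬2/3 = 1/3
p → p = 2/3 → 2/3 = 1
¬(p → p) = ¬1 = 0
¬(p ↔ r) ∨ ¬(p → p) = 1/3 ∨ 0 = 1/3
p ∧ r = 2/3 ∧ 1/3 = 1/3
¬(p ∧ r) = ¬1/3 = 2/3
p ∧ q = 2/3 ∧ 5/6 = 2/3
p ↔ r = 2/3 ↔ 1/3 = 2/3
(p ∧ q) ↔ (p ↔ r) = 2/3 ↔ 2/3 = 1
¬(p ∧ r) ↔ ((p ∧ q) ↔ (p ↔ r)) = 2/3 ↔ 1 = 2/3
(¬(p ↔ r) ∨ ¬(p → p)) ↔ (¬(p ∧ r) ↔ ((p ∧ q) ↔ (p ↔ r))) = 1/3 ↔ 2/3 = 2/3
((¬((q ↔ q) ∧ (p → q)) → (r ∧ (r ↔ r))) ∨ ((p ∨ (r ∧ q)) ↔ ((p → p) → (q ∨ ¬p)))) → ((¬(p ↔ r) ∨ ¬(p → p)) ↔ (¬(p ∧ r) ↔ ((p ∧ q) ↔ (p ↔ r)))) = 1 → 2/3 = 2/3
((((p ↔ (p → q)) ↔ (q → ¬r)) → ((((p ∨ p) ∨ p) ↔ ¬(p ∧ r)) → ((r → (p → p)) → (¬p → p)))) → ((¬r → ¬p) → ¬((r ↔ r) ∧ ((r → r) ∨ p)))) → (((¬((q ↔ q) ∧ (p → q)) → (r ∧ (r ↔ r))) ∨ ((p ∨ (r ∧ q)) ↔ ((p → p) → (q ∨ ¬p)))) → ((¬(p ↔ r) ∨ ¬(p → p)) ↔ (¬(p ∧ r) ↔ ((p ∧ q) ↔ (p ↔ r))))) = 1/3 → 2/3 = 1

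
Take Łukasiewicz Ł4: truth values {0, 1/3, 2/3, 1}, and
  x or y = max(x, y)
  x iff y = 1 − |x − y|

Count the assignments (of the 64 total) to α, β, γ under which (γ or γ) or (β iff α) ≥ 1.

value 1: 28 assignments (counts)
value 2/3: 24 assignments
value 1/3: 10 assignments
value 0: 2 assignments
So 28 of the 64 assignments meet the threshold.

28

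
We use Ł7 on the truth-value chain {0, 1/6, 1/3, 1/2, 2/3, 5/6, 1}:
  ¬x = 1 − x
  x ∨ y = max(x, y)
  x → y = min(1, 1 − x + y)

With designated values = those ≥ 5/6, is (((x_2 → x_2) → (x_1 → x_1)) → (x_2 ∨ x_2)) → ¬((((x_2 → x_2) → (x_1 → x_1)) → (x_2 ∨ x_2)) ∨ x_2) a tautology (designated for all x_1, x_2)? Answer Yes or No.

Counterexample: take x_1 = 0, x_2 = 2/3.
x_2 → x_2 = 2/3 → 2/3 = 1
x_1 → x_1 = 0 → 0 = 1
(x_2 → x_2) → (x_1 → x_1) = 1 → 1 = 1
x_2 ∨ x_2 = 2/3 ∨ 2/3 = 2/3
((x_2 → x_2) → (x_1 → x_1)) → (x_2 ∨ x_2) = 1 → 2/3 = 2/3
(((x_2 → x_2) → (x_1 → x_1)) → (x_2 ∨ x_2)) ∨ x_2 = 2/3 ∨ 2/3 = 2/3
¬((((x_2 → x_2) → (x_1 → x_1)) → (x_2 ∨ x_2)) ∨ x_2) = ¬2/3 = 1/3
(((x_2 → x_2) → (x_1 → x_1)) → (x_2 ∨ x_2)) → ¬((((x_2 → x_2) → (x_1 → x_1)) → (x_2 ∨ x_2)) ∨ x_2) = 2/3 → 1/3 = 2/3
This gives 2/3, which is below 5/6.

No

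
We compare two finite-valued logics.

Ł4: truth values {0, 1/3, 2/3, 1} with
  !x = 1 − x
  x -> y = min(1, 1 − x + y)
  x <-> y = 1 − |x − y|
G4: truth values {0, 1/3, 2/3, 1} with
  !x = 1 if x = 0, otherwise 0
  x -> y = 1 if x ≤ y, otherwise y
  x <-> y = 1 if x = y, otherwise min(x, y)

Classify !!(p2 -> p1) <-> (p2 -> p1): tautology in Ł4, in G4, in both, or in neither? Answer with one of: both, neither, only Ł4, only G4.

In Ł4: every assignment gives 1 — tautology.
In G4: at p1 = 1/3, p2 = 2/3 the value is 1/3 — not a tautology.

only Ł4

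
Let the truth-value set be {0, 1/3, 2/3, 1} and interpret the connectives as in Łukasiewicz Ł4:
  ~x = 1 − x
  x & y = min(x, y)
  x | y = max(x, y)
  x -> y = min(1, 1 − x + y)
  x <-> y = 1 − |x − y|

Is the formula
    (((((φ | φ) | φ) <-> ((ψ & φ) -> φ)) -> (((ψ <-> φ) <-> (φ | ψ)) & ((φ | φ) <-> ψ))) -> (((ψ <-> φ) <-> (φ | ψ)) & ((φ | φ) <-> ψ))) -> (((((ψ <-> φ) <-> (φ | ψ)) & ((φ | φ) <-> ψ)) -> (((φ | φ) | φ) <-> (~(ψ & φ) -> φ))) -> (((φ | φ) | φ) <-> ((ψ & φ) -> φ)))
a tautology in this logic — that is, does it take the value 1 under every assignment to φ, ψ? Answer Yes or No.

Counterexample: take φ = 0, ψ = 1/3.
φ | φ = 0 | 0 = 0
(φ | φ) | φ = 0 | 0 = 0
ψ & φ = 1/3 & 0 = 0
(ψ & φ) -> φ = 0 -> 0 = 1
((φ | φ) | φ) <-> ((ψ & φ) -> φ) = 0 <-> 1 = 0
ψ <-> φ = 1/3 <-> 0 = 2/3
φ | ψ = 0 | 1/3 = 1/3
(ψ <-> φ) <-> (φ | ψ) = 2/3 <-> 1/3 = 2/3
φ | φ = 0 | 0 = 0
(φ | φ) <-> ψ = 0 <-> 1/3 = 2/3
((ψ <-> φ) <-> (φ | ψ)) & ((φ | φ) <-> ψ) = 2/3 & 2/3 = 2/3
(((φ | φ) | φ) <-> ((ψ & φ) -> φ)) -> (((ψ <-> φ) <-> (φ | ψ)) & ((φ | φ) <-> ψ)) = 0 -> 2/3 = 1
ψ <-> φ = 1/3 <-> 0 = 2/3
φ | ψ = 0 | 1/3 = 1/3
(ψ <-> φ) <-> (φ | ψ) = 2/3 <-> 1/3 = 2/3
φ | φ = 0 | 0 = 0
(φ | φ) <-> ψ = 0 <-> 1/3 = 2/3
((ψ <-> φ) <-> (φ | ψ)) & ((φ | φ) <-> ψ) = 2/3 & 2/3 = 2/3
((((φ | φ) | φ) <-> ((ψ & φ) -> φ)) -> (((ψ <-> φ) <-> (φ | ψ)) & ((φ | φ) <-> ψ))) -> (((ψ <-> φ) <-> (φ | ψ)) & ((φ | φ) <-> ψ)) = 1 -> 2/3 = 2/3
ψ <-> φ = 1/3 <-> 0 = 2/3
φ | ψ = 0 | 1/3 = 1/3
(ψ <-> φ) <-> (φ | ψ) = 2/3 <-> 1/3 = 2/3
φ | φ = 0 | 0 = 0
(φ | φ) <-> ψ = 0 <-> 1/3 = 2/3
((ψ <-> φ) <-> (φ | ψ)) & ((φ | φ) <-> ψ) = 2/3 & 2/3 = 2/3
φ | φ = 0 | 0 = 0
(φ | φ) | φ = 0 | 0 = 0
ψ & φ = 1/3 & 0 = 0
~(ψ & φ) = ~0 = 1
~(ψ & φ) -> φ = 1 -> 0 = 0
((φ | φ) | φ) <-> (~(ψ & φ) -> φ) = 0 <-> 0 = 1
(((ψ <-> φ) <-> (φ | ψ)) & ((φ | φ) <-> ψ)) -> (((φ | φ) | φ) <-> (~(ψ & φ) -> φ)) = 2/3 -> 1 = 1
φ | φ = 0 | 0 = 0
(φ | φ) | φ = 0 | 0 = 0
ψ & φ = 1/3 & 0 = 0
(ψ & φ) -> φ = 0 -> 0 = 1
((φ | φ) | φ) <-> ((ψ & φ) -> φ) = 0 <-> 1 = 0
((((ψ <-> φ) <-> (φ | ψ)) & ((φ | φ) <-> ψ)) -> (((φ | φ) | φ) <-> (~(ψ & φ) -> φ))) -> (((φ | φ) | φ) <-> ((ψ & φ) -> φ)) = 1 -> 0 = 0
(((((φ | φ) | φ) <-> ((ψ & φ) -> φ)) -> (((ψ <-> φ) <-> (φ | ψ)) & ((φ | φ) <-> ψ))) -> (((ψ <-> φ) <-> (φ | ψ)) & ((φ | φ) <-> ψ))) -> (((((ψ <-> φ) <-> (φ | ψ)) & ((φ | φ) <-> ψ)) -> (((φ | φ) | φ) <-> (~(ψ & φ) -> φ))) -> (((φ | φ) | φ) <-> ((ψ & φ) -> φ))) = 2/3 -> 0 = 1/3
This gives 1/3 ≠ 1.

No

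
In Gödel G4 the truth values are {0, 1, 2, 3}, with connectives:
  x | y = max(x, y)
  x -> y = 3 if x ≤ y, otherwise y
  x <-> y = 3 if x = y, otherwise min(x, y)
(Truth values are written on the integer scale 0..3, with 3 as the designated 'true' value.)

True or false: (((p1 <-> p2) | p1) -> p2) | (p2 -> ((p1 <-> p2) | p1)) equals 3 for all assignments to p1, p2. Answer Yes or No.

p1 = 0, p2 = 0 ↦ 3
p1 = 0, p2 = 1 ↦ 3
p1 = 0, p2 = 2 ↦ 3
p1 = 0, p2 = 3 ↦ 3
p1 = 1, p2 = 0 ↦ 3
p1 = 1, p2 = 1 ↦ 3
p1 = 1, p2 = 2 ↦ 3
p1 = 1, p2 = 3 ↦ 3
p1 = 2, p2 = 0 ↦ 3
p1 = 2, p2 = 1 ↦ 3
p1 = 2, p2 = 2 ↦ 3
p1 = 2, p2 = 3 ↦ 3
p1 = 3, p2 = 0 ↦ 3
p1 = 3, p2 = 1 ↦ 3
p1 = 3, p2 = 2 ↦ 3
p1 = 3, p2 = 3 ↦ 3
Every assignment gives a value ≥ 3.

Yes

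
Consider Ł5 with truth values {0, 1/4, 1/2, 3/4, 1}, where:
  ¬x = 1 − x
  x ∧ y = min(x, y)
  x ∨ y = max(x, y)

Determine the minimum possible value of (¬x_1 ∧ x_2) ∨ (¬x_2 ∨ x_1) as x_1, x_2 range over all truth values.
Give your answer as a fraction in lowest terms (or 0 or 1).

Take x_1 = 0, x_2 = 1/2:
¬x_1 = ¬0 = 1
¬x_1 ∧ x_2 = 1 ∧ 1/2 = 1/2
¬x_2 = ¬1/2 = 1/2
¬x_2 ∨ x_1 = 1/2 ∨ 0 = 1/2
(¬x_1 ∧ x_2) ∨ (¬x_2 ∨ x_1) = 1/2 ∨ 1/2 = 1/2
No assignment yields a value below 1/2, so this is the minimum.

1/2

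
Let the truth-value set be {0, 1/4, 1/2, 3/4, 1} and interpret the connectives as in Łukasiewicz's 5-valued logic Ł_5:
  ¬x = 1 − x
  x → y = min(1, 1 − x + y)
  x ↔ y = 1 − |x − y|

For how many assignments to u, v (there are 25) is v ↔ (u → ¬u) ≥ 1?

value 1: 5 assignments (counts)
value 3/4: 6 assignments
value 1/2: 6 assignments
value 1/4: 4 assignments
value 0: 4 assignments
So 5 of the 25 assignments meet the threshold.

5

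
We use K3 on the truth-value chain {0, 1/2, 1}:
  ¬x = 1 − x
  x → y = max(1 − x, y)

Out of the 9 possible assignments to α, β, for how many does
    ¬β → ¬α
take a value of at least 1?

5

α = 0, β = 0 ↦ 1  ≥
α = 0, β = 1/2 ↦ 1  ≥
α = 0, β = 1 ↦ 1  ≥
α = 1/2, β = 0 ↦ 1/2  <
α = 1/2, β = 1/2 ↦ 1/2  <
α = 1/2, β = 1 ↦ 1  ≥
α = 1, β = 0 ↦ 0  <
α = 1, β = 1/2 ↦ 1/2  <
α = 1, β = 1 ↦ 1  ≥
So 5 of the 9 assignments meet the threshold.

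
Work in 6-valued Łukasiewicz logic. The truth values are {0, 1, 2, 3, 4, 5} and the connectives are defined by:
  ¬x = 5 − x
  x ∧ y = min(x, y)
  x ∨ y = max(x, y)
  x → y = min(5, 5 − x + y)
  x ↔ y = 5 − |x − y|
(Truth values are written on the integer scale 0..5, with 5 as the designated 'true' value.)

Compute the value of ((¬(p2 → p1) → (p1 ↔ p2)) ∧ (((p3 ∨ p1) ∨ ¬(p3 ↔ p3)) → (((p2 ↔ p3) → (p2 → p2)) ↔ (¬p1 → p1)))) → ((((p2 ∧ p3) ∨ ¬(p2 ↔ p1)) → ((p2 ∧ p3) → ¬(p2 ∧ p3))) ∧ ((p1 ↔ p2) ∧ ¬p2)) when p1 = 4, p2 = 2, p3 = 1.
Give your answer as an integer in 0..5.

p2 → p1 = 2 → 4 = 5
¬(p2 → p1) = ¬5 = 0
p1 ↔ p2 = 4 ↔ 2 = 3
¬(p2 → p1) → (p1 ↔ p2) = 0 → 3 = 5
p3 ∨ p1 = 1 ∨ 4 = 4
p3 ↔ p3 = 1 ↔ 1 = 5
¬(p3 ↔ p3) = ¬5 = 0
(p3 ∨ p1) ∨ ¬(p3 ↔ p3) = 4 ∨ 0 = 4
p2 ↔ p3 = 2 ↔ 1 = 4
p2 → p2 = 2 → 2 = 5
(p2 ↔ p3) → (p2 → p2) = 4 → 5 = 5
¬p1 = ¬4 = 1
¬p1 → p1 = 1 → 4 = 5
((p2 ↔ p3) → (p2 → p2)) ↔ (¬p1 → p1) = 5 ↔ 5 = 5
((p3 ∨ p1) ∨ ¬(p3 ↔ p3)) → (((p2 ↔ p3) → (p2 → p2)) ↔ (¬p1 → p1)) = 4 → 5 = 5
(¬(p2 → p1) → (p1 ↔ p2)) ∧ (((p3 ∨ p1) ∨ ¬(p3 ↔ p3)) → (((p2 ↔ p3) → (p2 → p2)) ↔ (¬p1 → p1))) = 5 ∧ 5 = 5
p2 ∧ p3 = 2 ∧ 1 = 1
p2 ↔ p1 = 2 ↔ 4 = 3
¬(p2 ↔ p1) = ¬3 = 2
(p2 ∧ p3) ∨ ¬(p2 ↔ p1) = 1 ∨ 2 = 2
p2 ∧ p3 = 2 ∧ 1 = 1
p2 ∧ p3 = 2 ∧ 1 = 1
¬(p2 ∧ p3) = ¬1 = 4
(p2 ∧ p3) → ¬(p2 ∧ p3) = 1 → 4 = 5
((p2 ∧ p3) ∨ ¬(p2 ↔ p1)) → ((p2 ∧ p3) → ¬(p2 ∧ p3)) = 2 → 5 = 5
p1 ↔ p2 = 4 ↔ 2 = 3
¬p2 = ¬2 = 3
(p1 ↔ p2) ∧ ¬p2 = 3 ∧ 3 = 3
(((p2 ∧ p3) ∨ ¬(p2 ↔ p1)) → ((p2 ∧ p3) → ¬(p2 ∧ p3))) ∧ ((p1 ↔ p2) ∧ ¬p2) = 5 ∧ 3 = 3
((¬(p2 → p1) → (p1 ↔ p2)) ∧ (((p3 ∨ p1) ∨ ¬(p3 ↔ p3)) → (((p2 ↔ p3) → (p2 → p2)) ↔ (¬p1 → p1)))) → ((((p2 ∧ p3) ∨ ¬(p2 ↔ p1)) → ((p2 ∧ p3) → ¬(p2 ∧ p3))) ∧ ((p1 ↔ p2) ∧ ¬p2)) = 5 → 3 = 3

3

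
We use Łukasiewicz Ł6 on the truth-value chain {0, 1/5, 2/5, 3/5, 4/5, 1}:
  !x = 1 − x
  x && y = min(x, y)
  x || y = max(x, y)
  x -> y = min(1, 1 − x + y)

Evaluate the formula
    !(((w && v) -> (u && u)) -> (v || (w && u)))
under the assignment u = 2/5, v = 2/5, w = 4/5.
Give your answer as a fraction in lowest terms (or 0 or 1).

3/5

w && v = 4/5 && 2/5 = 2/5
u && u = 2/5 && 2/5 = 2/5
(w && v) -> (u && u) = 2/5 -> 2/5 = 1
w && u = 4/5 && 2/5 = 2/5
v || (w && u) = 2/5 || 2/5 = 2/5
((w && v) -> (u && u)) -> (v || (w && u)) = 1 -> 2/5 = 2/5
!(((w && v) -> (u && u)) -> (v || (w && u))) = !2/5 = 3/5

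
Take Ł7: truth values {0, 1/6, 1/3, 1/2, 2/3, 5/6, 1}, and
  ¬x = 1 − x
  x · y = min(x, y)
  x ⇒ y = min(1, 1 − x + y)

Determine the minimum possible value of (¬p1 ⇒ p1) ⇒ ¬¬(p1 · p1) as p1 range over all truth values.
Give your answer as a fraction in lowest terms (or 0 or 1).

1/2

Take p1 = 1/2:
¬p1 = ¬1/2 = 1/2
¬p1 ⇒ p1 = 1/2 ⇒ 1/2 = 1
p1 · p1 = 1/2 · 1/2 = 1/2
¬(p1 · p1) = ¬1/2 = 1/2
¬¬(p1 · p1) = ¬1/2 = 1/2
(¬p1 ⇒ p1) ⇒ ¬¬(p1 · p1) = 1 ⇒ 1/2 = 1/2
No assignment yields a value below 1/2, so this is the minimum.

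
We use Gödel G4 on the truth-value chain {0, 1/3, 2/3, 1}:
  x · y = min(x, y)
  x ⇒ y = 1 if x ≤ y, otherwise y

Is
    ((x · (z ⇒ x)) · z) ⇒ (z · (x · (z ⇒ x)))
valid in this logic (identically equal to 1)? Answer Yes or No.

x = 0, z = 0 ↦ 1
x = 0, z = 1/3 ↦ 1
x = 0, z = 2/3 ↦ 1
x = 0, z = 1 ↦ 1
x = 1/3, z = 0 ↦ 1
x = 1/3, z = 1/3 ↦ 1
x = 1/3, z = 2/3 ↦ 1
x = 1/3, z = 1 ↦ 1
x = 2/3, z = 0 ↦ 1
x = 2/3, z = 1/3 ↦ 1
x = 2/3, z = 2/3 ↦ 1
x = 2/3, z = 1 ↦ 1
x = 1, z = 0 ↦ 1
x = 1, z = 1/3 ↦ 1
x = 1, z = 2/3 ↦ 1
x = 1, z = 1 ↦ 1
Every assignment gives a value ≥ 1.

Yes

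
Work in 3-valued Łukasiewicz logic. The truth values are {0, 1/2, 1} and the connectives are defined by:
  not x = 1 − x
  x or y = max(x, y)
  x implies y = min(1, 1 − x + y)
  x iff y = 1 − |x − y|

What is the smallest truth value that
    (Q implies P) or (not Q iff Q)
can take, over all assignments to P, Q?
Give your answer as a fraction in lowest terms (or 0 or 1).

0

Take P = 0, Q = 1:
Q implies P = 1 implies 0 = 0
not Q = not 1 = 0
not Q iff Q = 0 iff 1 = 0
(Q implies P) or (not Q iff Q) = 0 or 0 = 0
No assignment yields a value below 0, so this is the minimum.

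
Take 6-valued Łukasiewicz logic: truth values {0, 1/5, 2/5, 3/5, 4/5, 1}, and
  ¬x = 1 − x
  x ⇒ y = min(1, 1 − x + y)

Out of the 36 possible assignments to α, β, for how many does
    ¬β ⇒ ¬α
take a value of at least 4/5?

value 1: 21 assignments (counts)
value 4/5: 5 assignments (counts)
value 3/5: 4 assignments
value 2/5: 3 assignments
value 1/5: 2 assignments
value 0: 1 assignment
So 26 of the 36 assignments meet the threshold.

26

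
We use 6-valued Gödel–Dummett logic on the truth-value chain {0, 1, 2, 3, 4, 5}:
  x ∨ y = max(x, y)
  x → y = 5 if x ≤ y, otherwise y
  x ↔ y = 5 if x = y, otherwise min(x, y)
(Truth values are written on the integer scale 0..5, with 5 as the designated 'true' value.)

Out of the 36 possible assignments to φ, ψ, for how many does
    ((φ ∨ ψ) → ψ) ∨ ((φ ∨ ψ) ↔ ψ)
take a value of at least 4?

22

value 5: 21 assignments (counts)
value 4: 1 assignment (counts)
value 3: 2 assignments
value 2: 3 assignments
value 1: 4 assignments
value 0: 5 assignments
So 22 of the 36 assignments meet the threshold.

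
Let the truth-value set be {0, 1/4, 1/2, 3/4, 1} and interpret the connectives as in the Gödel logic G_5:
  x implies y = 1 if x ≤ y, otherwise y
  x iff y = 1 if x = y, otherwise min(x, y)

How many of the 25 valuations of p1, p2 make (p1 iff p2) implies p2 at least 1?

value 1: 21 assignments (counts)
value 3/4: 1 assignment
value 1/2: 1 assignment
value 1/4: 1 assignment
value 0: 1 assignment
So 21 of the 25 assignments meet the threshold.

21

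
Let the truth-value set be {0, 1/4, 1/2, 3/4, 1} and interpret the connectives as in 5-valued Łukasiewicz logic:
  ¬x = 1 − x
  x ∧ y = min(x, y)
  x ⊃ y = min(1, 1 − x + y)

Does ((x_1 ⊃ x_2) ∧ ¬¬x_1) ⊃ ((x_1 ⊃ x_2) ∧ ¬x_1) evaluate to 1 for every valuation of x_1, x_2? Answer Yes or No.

No

Counterexample: take x_1 = 3/4, x_2 = 1/4.
x_1 ⊃ x_2 = 3/4 ⊃ 1/4 = 1/2
¬x_1 = ¬3/4 = 1/4
¬¬x_1 = ¬1/4 = 3/4
(x_1 ⊃ x_2) ∧ ¬¬x_1 = 1/2 ∧ 3/4 = 1/2
x_1 ⊃ x_2 = 3/4 ⊃ 1/4 = 1/2
¬x_1 = ¬3/4 = 1/4
(x_1 ⊃ x_2) ∧ ¬x_1 = 1/2 ∧ 1/4 = 1/4
((x_1 ⊃ x_2) ∧ ¬¬x_1) ⊃ ((x_1 ⊃ x_2) ∧ ¬x_1) = 1/2 ⊃ 1/4 = 3/4
This gives 3/4 ≠ 1.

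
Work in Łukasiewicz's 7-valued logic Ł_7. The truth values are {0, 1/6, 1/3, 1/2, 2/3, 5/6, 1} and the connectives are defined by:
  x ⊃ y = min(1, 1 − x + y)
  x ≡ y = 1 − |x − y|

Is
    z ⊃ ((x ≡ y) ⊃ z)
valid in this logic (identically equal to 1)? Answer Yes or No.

At x = 5/6, y = 5/6, z = 0, for instance:
x ≡ y = 5/6 ≡ 5/6 = 1
(x ≡ y) ⊃ z = 1 ⊃ 0 = 0
z ⊃ ((x ≡ y) ⊃ z) = 0 ⊃ 0 = 1
and checking the remaining 342 assignments likewise gives ≥ 1 in every case.

Yes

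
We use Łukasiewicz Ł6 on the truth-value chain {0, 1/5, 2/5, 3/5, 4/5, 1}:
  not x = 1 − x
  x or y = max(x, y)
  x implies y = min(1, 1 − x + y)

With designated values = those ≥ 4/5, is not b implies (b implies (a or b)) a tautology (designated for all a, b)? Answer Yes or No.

Yes

At a = 1, b = 4/5, for instance:
not b = not 4/5 = 1/5
a or b = 1 or 4/5 = 1
b implies (a or b) = 4/5 implies 1 = 1
not b implies (b implies (a or b)) = 1/5 implies 1 = 1
and checking the remaining 35 assignments likewise gives ≥ 4/5 in every case.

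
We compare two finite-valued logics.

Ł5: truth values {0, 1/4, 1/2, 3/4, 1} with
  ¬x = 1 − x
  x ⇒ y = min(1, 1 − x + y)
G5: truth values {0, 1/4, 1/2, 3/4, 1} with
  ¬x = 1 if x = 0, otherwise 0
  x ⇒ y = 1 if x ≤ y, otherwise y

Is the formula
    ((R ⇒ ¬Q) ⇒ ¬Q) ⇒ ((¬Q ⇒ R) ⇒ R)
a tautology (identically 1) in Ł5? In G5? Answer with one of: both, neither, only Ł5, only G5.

In Ł5: every assignment gives 1 — tautology.
In G5: at Q = 1/4, R = 1/4 the value is 1/4 — not a tautology.

only Ł5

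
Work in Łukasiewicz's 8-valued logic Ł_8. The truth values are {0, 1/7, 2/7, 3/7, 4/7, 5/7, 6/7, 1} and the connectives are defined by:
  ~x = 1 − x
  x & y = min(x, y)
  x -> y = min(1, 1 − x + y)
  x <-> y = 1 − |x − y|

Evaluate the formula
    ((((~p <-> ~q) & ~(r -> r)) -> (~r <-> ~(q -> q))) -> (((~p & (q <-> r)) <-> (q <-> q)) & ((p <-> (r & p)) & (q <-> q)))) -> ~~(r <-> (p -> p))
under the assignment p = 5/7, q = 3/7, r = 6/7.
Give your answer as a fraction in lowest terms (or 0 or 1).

1

~p = ~5/7 = 2/7
~q = ~3/7 = 4/7
~p <-> ~q = 2/7 <-> 4/7 = 5/7
r -> r = 6/7 -> 6/7 = 1
~(r -> r) = ~1 = 0
(~p <-> ~q) & ~(r -> r) = 5/7 & 0 = 0
~r = ~6/7 = 1/7
q -> q = 3/7 -> 3/7 = 1
~(q -> q) = ~1 = 0
~r <-> ~(q -> q) = 1/7 <-> 0 = 6/7
((~p <-> ~q) & ~(r -> r)) -> (~r <-> ~(q -> q)) = 0 -> 6/7 = 1
~p = ~5/7 = 2/7
q <-> r = 3/7 <-> 6/7 = 4/7
~p & (q <-> r) = 2/7 & 4/7 = 2/7
q <-> q = 3/7 <-> 3/7 = 1
(~p & (q <-> r)) <-> (q <-> q) = 2/7 <-> 1 = 2/7
r & p = 6/7 & 5/7 = 5/7
p <-> (r & p) = 5/7 <-> 5/7 = 1
q <-> q = 3/7 <-> 3/7 = 1
(p <-> (r & p)) & (q <-> q) = 1 & 1 = 1
((~p & (q <-> r)) <-> (q <-> q)) & ((p <-> (r & p)) & (q <-> q)) = 2/7 & 1 = 2/7
(((~p <-> ~q) & ~(r -> r)) -> (~r <-> ~(q -> q))) -> (((~p & (q <-> r)) <-> (q <-> q)) & ((p <-> (r & p)) & (q <-> q))) = 1 -> 2/7 = 2/7
p -> p = 5/7 -> 5/7 = 1
r <-> (p -> p) = 6/7 <-> 1 = 6/7
~(r <-> (p -> p)) = ~6/7 = 1/7
~~(r <-> (p -> p)) = ~1/7 = 6/7
((((~p <-> ~q) & ~(r -> r)) -> (~r <-> ~(q -> q))) -> (((~p & (q <-> r)) <-> (q <-> q)) & ((p <-> (r & p)) & (q <-> q)))) -> ~~(r <-> (p -> p)) = 2/7 -> 6/7 = 1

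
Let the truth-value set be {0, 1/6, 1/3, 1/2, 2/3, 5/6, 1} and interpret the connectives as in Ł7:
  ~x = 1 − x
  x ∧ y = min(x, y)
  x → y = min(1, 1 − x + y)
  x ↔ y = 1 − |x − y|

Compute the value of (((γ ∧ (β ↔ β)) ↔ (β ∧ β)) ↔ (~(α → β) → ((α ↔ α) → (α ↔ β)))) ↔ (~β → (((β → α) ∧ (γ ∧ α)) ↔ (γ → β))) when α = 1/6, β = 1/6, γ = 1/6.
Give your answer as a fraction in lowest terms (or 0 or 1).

1/3

β ↔ β = 1/6 ↔ 1/6 = 1
γ ∧ (β ↔ β) = 1/6 ∧ 1 = 1/6
β ∧ β = 1/6 ∧ 1/6 = 1/6
(γ ∧ (β ↔ β)) ↔ (β ∧ β) = 1/6 ↔ 1/6 = 1
α → β = 1/6 → 1/6 = 1
~(α → β) = ~1 = 0
α ↔ α = 1/6 ↔ 1/6 = 1
α ↔ β = 1/6 ↔ 1/6 = 1
(α ↔ α) → (α ↔ β) = 1 → 1 = 1
~(α → β) → ((α ↔ α) → (α ↔ β)) = 0 → 1 = 1
((γ ∧ (β ↔ β)) ↔ (β ∧ β)) ↔ (~(α → β) → ((α ↔ α) → (α ↔ β))) = 1 ↔ 1 = 1
~β = ~1/6 = 5/6
β → α = 1/6 → 1/6 = 1
γ ∧ α = 1/6 ∧ 1/6 = 1/6
(β → α) ∧ (γ ∧ α) = 1 ∧ 1/6 = 1/6
γ → β = 1/6 → 1/6 = 1
((β → α) ∧ (γ ∧ α)) ↔ (γ → β) = 1/6 ↔ 1 = 1/6
~β → (((β → α) ∧ (γ ∧ α)) ↔ (γ → β)) = 5/6 → 1/6 = 1/3
(((γ ∧ (β ↔ β)) ↔ (β ∧ β)) ↔ (~(α → β) → ((α ↔ α) → (α ↔ β)))) ↔ (~β → (((β → α) ∧ (γ ∧ α)) ↔ (γ → β))) = 1 ↔ 1/3 = 1/3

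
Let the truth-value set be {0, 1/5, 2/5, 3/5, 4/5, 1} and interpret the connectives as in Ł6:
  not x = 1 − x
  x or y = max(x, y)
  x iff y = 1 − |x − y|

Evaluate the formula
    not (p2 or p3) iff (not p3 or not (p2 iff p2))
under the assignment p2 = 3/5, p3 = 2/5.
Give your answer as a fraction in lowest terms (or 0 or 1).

4/5

p2 or p3 = 3/5 or 2/5 = 3/5
not (p2 or p3) = not 3/5 = 2/5
not p3 = not 2/5 = 3/5
p2 iff p2 = 3/5 iff 3/5 = 1
not (p2 iff p2) = not 1 = 0
not p3 or not (p2 iff p2) = 3/5 or 0 = 3/5
not (p2 or p3) iff (not p3 or not (p2 iff p2)) = 2/5 iff 3/5 = 4/5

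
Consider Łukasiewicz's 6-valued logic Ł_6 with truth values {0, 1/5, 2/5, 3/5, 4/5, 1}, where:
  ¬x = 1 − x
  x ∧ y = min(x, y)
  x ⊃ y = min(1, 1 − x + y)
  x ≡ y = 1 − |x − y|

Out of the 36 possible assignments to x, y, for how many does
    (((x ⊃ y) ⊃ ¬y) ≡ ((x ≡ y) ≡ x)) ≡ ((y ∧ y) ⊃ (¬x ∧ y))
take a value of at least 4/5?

18

value 1: 7 assignments (counts)
value 4/5: 11 assignments (counts)
value 3/5: 6 assignments
value 2/5: 8 assignments
value 1/5: 1 assignment
value 0: 3 assignments
So 18 of the 36 assignments meet the threshold.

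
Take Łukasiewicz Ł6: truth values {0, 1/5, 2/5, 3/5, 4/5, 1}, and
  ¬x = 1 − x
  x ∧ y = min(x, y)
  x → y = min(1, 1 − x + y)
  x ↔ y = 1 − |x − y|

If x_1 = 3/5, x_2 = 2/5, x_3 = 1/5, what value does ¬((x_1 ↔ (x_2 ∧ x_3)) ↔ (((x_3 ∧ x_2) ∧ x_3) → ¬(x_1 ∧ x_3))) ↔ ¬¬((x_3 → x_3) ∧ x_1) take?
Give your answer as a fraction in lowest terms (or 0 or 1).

x_2 ∧ x_3 = 2/5 ∧ 1/5 = 1/5
x_1 ↔ (x_2 ∧ x_3) = 3/5 ↔ 1/5 = 3/5
x_3 ∧ x_2 = 1/5 ∧ 2/5 = 1/5
(x_3 ∧ x_2) ∧ x_3 = 1/5 ∧ 1/5 = 1/5
x_1 ∧ x_3 = 3/5 ∧ 1/5 = 1/5
¬(x_1 ∧ x_3) = ¬1/5 = 4/5
((x_3 ∧ x_2) ∧ x_3) → ¬(x_1 ∧ x_3) = 1/5 → 4/5 = 1
(x_1 ↔ (x_2 ∧ x_3)) ↔ (((x_3 ∧ x_2) ∧ x_3) → ¬(x_1 ∧ x_3)) = 3/5 ↔ 1 = 3/5
¬((x_1 ↔ (x_2 ∧ x_3)) ↔ (((x_3 ∧ x_2) ∧ x_3) → ¬(x_1 ∧ x_3))) = ¬3/5 = 2/5
x_3 → x_3 = 1/5 → 1/5 = 1
(x_3 → x_3) ∧ x_1 = 1 ∧ 3/5 = 3/5
¬((x_3 → x_3) ∧ x_1) = ¬3/5 = 2/5
¬¬((x_3 → x_3) ∧ x_1) = ¬2/5 = 3/5
¬((x_1 ↔ (x_2 ∧ x_3)) ↔ (((x_3 ∧ x_2) ∧ x_3) → ¬(x_1 ∧ x_3))) ↔ ¬¬((x_3 → x_3) ∧ x_1) = 2/5 ↔ 3/5 = 4/5

4/5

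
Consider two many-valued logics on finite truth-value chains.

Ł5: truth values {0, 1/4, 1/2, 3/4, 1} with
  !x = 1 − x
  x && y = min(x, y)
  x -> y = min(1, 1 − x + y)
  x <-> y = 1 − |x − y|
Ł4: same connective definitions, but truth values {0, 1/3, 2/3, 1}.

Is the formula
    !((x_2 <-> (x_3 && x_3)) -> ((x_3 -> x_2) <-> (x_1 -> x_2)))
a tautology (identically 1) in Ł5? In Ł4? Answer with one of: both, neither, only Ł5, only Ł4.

In Ł5: at x_1 = 0, x_2 = 0, x_3 = 0 the value is 0 — not a tautology.
In Ł4: at x_1 = 0, x_2 = 0, x_3 = 0 the value is 0 — not a tautology.

neither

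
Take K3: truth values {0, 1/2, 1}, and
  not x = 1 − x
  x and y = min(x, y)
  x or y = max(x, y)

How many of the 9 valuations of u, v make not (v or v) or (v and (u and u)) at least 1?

u = 0, v = 0 ↦ 1  ≥
u = 0, v = 1/2 ↦ 1/2  <
u = 0, v = 1 ↦ 0  <
u = 1/2, v = 0 ↦ 1  ≥
u = 1/2, v = 1/2 ↦ 1/2  <
u = 1/2, v = 1 ↦ 1/2  <
u = 1, v = 0 ↦ 1  ≥
u = 1, v = 1/2 ↦ 1/2  <
u = 1, v = 1 ↦ 1  ≥
So 4 of the 9 assignments meet the threshold.

4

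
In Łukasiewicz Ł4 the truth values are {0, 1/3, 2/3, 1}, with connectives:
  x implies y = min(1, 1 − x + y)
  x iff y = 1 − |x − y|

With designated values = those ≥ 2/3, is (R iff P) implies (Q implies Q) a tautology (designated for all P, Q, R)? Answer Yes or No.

Yes

At P = 1, Q = 2/3, R = 2/3, for instance:
R iff P = 2/3 iff 1 = 2/3
Q implies Q = 2/3 implies 2/3 = 1
(R iff P) implies (Q implies Q) = 2/3 implies 1 = 1
and checking the remaining 63 assignments likewise gives ≥ 2/3 in every case.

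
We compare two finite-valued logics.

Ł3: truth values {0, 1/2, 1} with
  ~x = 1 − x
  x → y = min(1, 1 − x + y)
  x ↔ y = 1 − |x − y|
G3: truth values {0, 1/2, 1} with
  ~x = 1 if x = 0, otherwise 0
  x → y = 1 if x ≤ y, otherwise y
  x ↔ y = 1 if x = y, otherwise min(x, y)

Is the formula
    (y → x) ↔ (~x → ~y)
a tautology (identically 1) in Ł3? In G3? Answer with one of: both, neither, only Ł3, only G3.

only Ł3

In Ł3: every assignment gives 1 — tautology.
In G3: at x = 1/2, y = 1 the value is 1/2 — not a tautology.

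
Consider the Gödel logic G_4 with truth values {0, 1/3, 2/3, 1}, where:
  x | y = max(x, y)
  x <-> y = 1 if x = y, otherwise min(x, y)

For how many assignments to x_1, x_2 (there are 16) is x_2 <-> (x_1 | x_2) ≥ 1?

x_1 = 0, x_2 = 0 ↦ 1  ≥
x_1 = 0, x_2 = 1/3 ↦ 1  ≥
x_1 = 0, x_2 = 2/3 ↦ 1  ≥
x_1 = 0, x_2 = 1 ↦ 1  ≥
x_1 = 1/3, x_2 = 0 ↦ 0  <
x_1 = 1/3, x_2 = 1/3 ↦ 1  ≥
x_1 = 1/3, x_2 = 2/3 ↦ 1  ≥
x_1 = 1/3, x_2 = 1 ↦ 1  ≥
x_1 = 2/3, x_2 = 0 ↦ 0  <
x_1 = 2/3, x_2 = 1/3 ↦ 1/3  <
x_1 = 2/3, x_2 = 2/3 ↦ 1  ≥
x_1 = 2/3, x_2 = 1 ↦ 1  ≥
x_1 = 1, x_2 = 0 ↦ 0  <
x_1 = 1, x_2 = 1/3 ↦ 1/3  <
x_1 = 1, x_2 = 2/3 ↦ 2/3  <
x_1 = 1, x_2 = 1 ↦ 1  ≥
So 10 of the 16 assignments meet the threshold.

10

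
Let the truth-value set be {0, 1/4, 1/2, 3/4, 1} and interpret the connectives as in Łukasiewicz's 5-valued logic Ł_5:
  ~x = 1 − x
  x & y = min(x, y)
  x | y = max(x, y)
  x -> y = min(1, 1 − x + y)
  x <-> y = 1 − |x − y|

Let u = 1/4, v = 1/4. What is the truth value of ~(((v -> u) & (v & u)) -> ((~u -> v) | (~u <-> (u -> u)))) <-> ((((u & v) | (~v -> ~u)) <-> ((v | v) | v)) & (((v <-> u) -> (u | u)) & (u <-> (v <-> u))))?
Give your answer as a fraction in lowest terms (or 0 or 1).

v -> u = 1/4 -> 1/4 = 1
v & u = 1/4 & 1/4 = 1/4
(v -> u) & (v & u) = 1 & 1/4 = 1/4
~u = ~1/4 = 3/4
~u -> v = 3/4 -> 1/4 = 1/2
~u = ~1/4 = 3/4
u -> u = 1/4 -> 1/4 = 1
~u <-> (u -> u) = 3/4 <-> 1 = 3/4
(~u -> v) | (~u <-> (u -> u)) = 1/2 | 3/4 = 3/4
((v -> u) & (v & u)) -> ((~u -> v) | (~u <-> (u -> u))) = 1/4 -> 3/4 = 1
~(((v -> u) & (v & u)) -> ((~u -> v) | (~u <-> (u -> u)))) = ~1 = 0
u & v = 1/4 & 1/4 = 1/4
~v = ~1/4 = 3/4
~u = ~1/4 = 3/4
~v -> ~u = 3/4 -> 3/4 = 1
(u & v) | (~v -> ~u) = 1/4 | 1 = 1
v | v = 1/4 | 1/4 = 1/4
(v | v) | v = 1/4 | 1/4 = 1/4
((u & v) | (~v -> ~u)) <-> ((v | v) | v) = 1 <-> 1/4 = 1/4
v <-> u = 1/4 <-> 1/4 = 1
u | u = 1/4 | 1/4 = 1/4
(v <-> u) -> (u | u) = 1 -> 1/4 = 1/4
v <-> u = 1/4 <-> 1/4 = 1
u <-> (v <-> u) = 1/4 <-> 1 = 1/4
((v <-> u) -> (u | u)) & (u <-> (v <-> u)) = 1/4 & 1/4 = 1/4
(((u & v) | (~v -> ~u)) <-> ((v | v) | v)) & (((v <-> u) -> (u | u)) & (u <-> (v <-> u))) = 1/4 & 1/4 = 1/4
~(((v -> u) & (v & u)) -> ((~u -> v) | (~u <-> (u -> u)))) <-> ((((u & v) | (~v -> ~u)) <-> ((v | v) | v)) & (((v <-> u) -> (u | u)) & (u <-> (v <-> u)))) = 0 <-> 1/4 = 3/4

3/4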